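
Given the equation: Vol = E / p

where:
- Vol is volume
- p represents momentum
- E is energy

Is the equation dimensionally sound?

No

Vol (volume) has dimensions [L^3].
p (momentum) has dimensions [L M T^-1].
E (energy) has dimensions [L^2 M T^-2].

Left side: [L^3]
Right side: [L T^-1]

The two sides have different dimensions, so the equation is NOT dimensionally consistent.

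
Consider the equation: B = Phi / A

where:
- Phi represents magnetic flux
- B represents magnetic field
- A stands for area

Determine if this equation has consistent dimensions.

Yes

Phi (magnetic flux) has dimensions [I^-1 L^2 M T^-2].
B (magnetic field) has dimensions [I^-1 M T^-2].
A (area) has dimensions [L^2].

Left side: [I^-1 M T^-2]
Right side: [I^-1 M T^-2]

Both sides have the same dimensions, so the equation is dimensionally consistent.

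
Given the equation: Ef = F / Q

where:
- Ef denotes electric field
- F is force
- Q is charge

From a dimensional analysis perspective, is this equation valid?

Yes

Ef (electric field) has dimensions [I^-1 L M T^-3].
F (force) has dimensions [L M T^-2].
Q (charge) has dimensions [I T].

Left side: [I^-1 L M T^-3]
Right side: [I^-1 L M T^-3]

Both sides have the same dimensions, so the equation is dimensionally consistent.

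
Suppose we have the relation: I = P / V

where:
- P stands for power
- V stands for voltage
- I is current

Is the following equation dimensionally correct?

Yes

P (power) has dimensions [L^2 M T^-3].
V (voltage) has dimensions [I^-1 L^2 M T^-3].
I (current) has dimensions [I].

Left side: [I]
Right side: [I]

Both sides have the same dimensions, so the equation is dimensionally consistent.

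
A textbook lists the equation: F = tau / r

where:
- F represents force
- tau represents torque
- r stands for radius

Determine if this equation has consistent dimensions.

Yes

F (force) has dimensions [L M T^-2].
tau (torque) has dimensions [L^2 M T^-2].
r (radius) has dimensions [L].

Left side: [L M T^-2]
Right side: [L M T^-2]

Both sides have the same dimensions, so the equation is dimensionally consistent.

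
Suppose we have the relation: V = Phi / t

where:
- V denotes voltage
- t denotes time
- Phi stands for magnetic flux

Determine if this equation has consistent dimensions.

Yes

V (voltage) has dimensions [I^-1 L^2 M T^-3].
t (time) has dimensions [T].
Phi (magnetic flux) has dimensions [I^-1 L^2 M T^-2].

Left side: [I^-1 L^2 M T^-3]
Right side: [I^-1 L^2 M T^-3]

Both sides have the same dimensions, so the equation is dimensionally consistent.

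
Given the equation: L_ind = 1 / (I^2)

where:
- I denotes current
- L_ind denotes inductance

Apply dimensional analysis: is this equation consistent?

No

I (current) has dimensions [I].
L_ind (inductance) has dimensions [I^-2 L^2 M T^-2].

Left side: [I^-2 L^2 M T^-2]
Right side: [I^-2]

The two sides have different dimensions, so the equation is NOT dimensionally consistent.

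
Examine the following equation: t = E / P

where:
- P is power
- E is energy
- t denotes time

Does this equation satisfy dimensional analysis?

Yes

P (power) has dimensions [L^2 M T^-3].
E (energy) has dimensions [L^2 M T^-2].
t (time) has dimensions [T].

Left side: [T]
Right side: [T]

Both sides have the same dimensions, so the equation is dimensionally consistent.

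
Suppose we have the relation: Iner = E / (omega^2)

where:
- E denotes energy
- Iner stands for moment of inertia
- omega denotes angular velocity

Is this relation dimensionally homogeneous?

Yes

E (energy) has dimensions [L^2 M T^-2].
Iner (moment of inertia) has dimensions [L^2 M].
omega (angular velocity) has dimensions [T^-1].

Left side: [L^2 M]
Right side: [L^2 M]

Both sides have the same dimensions, so the equation is dimensionally consistent.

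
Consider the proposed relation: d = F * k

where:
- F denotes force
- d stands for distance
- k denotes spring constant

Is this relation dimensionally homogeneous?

No

F (force) has dimensions [L M T^-2].
d (distance) has dimensions [L].
k (spring constant) has dimensions [M T^-2].

Left side: [L]
Right side: [L M^2 T^-4]

The two sides have different dimensions, so the equation is NOT dimensionally consistent.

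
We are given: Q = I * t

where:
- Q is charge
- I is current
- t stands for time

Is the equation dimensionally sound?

Yes

Q (charge) has dimensions [I T].
I (current) has dimensions [I].
t (time) has dimensions [T].

Left side: [I T]
Right side: [I T]

Both sides have the same dimensions, so the equation is dimensionally consistent.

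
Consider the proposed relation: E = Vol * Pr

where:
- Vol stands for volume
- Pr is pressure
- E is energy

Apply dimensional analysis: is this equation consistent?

Yes

Vol (volume) has dimensions [L^3].
Pr (pressure) has dimensions [L^-1 M T^-2].
E (energy) has dimensions [L^2 M T^-2].

Left side: [L^2 M T^-2]
Right side: [L^2 M T^-2]

Both sides have the same dimensions, so the equation is dimensionally consistent.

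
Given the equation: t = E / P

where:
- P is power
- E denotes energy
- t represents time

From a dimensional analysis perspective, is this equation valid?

Yes

P (power) has dimensions [L^2 M T^-3].
E (energy) has dimensions [L^2 M T^-2].
t (time) has dimensions [T].

Left side: [T]
Right side: [T]

Both sides have the same dimensions, so the equation is dimensionally consistent.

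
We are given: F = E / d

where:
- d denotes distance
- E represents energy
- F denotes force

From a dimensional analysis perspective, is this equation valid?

Yes

d (distance) has dimensions [L].
E (energy) has dimensions [L^2 M T^-2].
F (force) has dimensions [L M T^-2].

Left side: [L M T^-2]
Right side: [L M T^-2]

Both sides have the same dimensions, so the equation is dimensionally consistent.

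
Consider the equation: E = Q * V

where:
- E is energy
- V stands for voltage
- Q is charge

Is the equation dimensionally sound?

Yes

E (energy) has dimensions [L^2 M T^-2].
V (voltage) has dimensions [I^-1 L^2 M T^-3].
Q (charge) has dimensions [I T].

Left side: [L^2 M T^-2]
Right side: [L^2 M T^-2]

Both sides have the same dimensions, so the equation is dimensionally consistent.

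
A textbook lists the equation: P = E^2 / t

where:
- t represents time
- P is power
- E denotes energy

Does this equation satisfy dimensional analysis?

No

t (time) has dimensions [T].
P (power) has dimensions [L^2 M T^-3].
E (energy) has dimensions [L^2 M T^-2].

Left side: [L^2 M T^-3]
Right side: [L^4 M^2 T^-5]

The two sides have different dimensions, so the equation is NOT dimensionally consistent.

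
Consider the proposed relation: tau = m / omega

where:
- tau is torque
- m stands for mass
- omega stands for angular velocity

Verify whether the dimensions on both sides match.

No

tau (torque) has dimensions [L^2 M T^-2].
m (mass) has dimensions [M].
omega (angular velocity) has dimensions [T^-1].

Left side: [L^2 M T^-2]
Right side: [M T]

The two sides have different dimensions, so the equation is NOT dimensionally consistent.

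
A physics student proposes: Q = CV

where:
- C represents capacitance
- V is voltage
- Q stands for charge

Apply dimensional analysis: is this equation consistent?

Yes

C (capacitance) has dimensions [I^2 L^-2 M^-1 T^4].
V (voltage) has dimensions [I^-1 L^2 M T^-3].
Q (charge) has dimensions [I T].

Left side: [I T]
Right side: [I T]

Both sides have the same dimensions, so the equation is dimensionally consistent.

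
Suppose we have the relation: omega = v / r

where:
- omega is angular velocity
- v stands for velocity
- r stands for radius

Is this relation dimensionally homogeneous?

Yes

omega (angular velocity) has dimensions [T^-1].
v (velocity) has dimensions [L T^-1].
r (radius) has dimensions [L].

Left side: [T^-1]
Right side: [T^-1]

Both sides have the same dimensions, so the equation is dimensionally consistent.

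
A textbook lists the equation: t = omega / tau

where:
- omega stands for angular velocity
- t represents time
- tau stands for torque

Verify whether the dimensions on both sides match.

No

omega (angular velocity) has dimensions [T^-1].
t (time) has dimensions [T].
tau (torque) has dimensions [L^2 M T^-2].

Left side: [T]
Right side: [L^-2 M^-1 T]

The two sides have different dimensions, so the equation is NOT dimensionally consistent.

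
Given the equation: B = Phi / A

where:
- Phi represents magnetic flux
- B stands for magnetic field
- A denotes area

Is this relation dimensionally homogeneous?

Yes

Phi (magnetic flux) has dimensions [I^-1 L^2 M T^-2].
B (magnetic field) has dimensions [I^-1 M T^-2].
A (area) has dimensions [L^2].

Left side: [I^-1 M T^-2]
Right side: [I^-1 M T^-2]

Both sides have the same dimensions, so the equation is dimensionally consistent.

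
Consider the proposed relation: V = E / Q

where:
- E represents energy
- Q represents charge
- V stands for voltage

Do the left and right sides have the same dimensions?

Yes

E (energy) has dimensions [L^2 M T^-2].
Q (charge) has dimensions [I T].
V (voltage) has dimensions [I^-1 L^2 M T^-3].

Left side: [I^-1 L^2 M T^-3]
Right side: [I^-1 L^2 M T^-3]

Both sides have the same dimensions, so the equation is dimensionally consistent.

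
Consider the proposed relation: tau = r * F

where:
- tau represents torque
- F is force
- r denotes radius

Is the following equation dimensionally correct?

Yes

tau (torque) has dimensions [L^2 M T^-2].
F (force) has dimensions [L M T^-2].
r (radius) has dimensions [L].

Left side: [L^2 M T^-2]
Right side: [L^2 M T^-2]

Both sides have the same dimensions, so the equation is dimensionally consistent.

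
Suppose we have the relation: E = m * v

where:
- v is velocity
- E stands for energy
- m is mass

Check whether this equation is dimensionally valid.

No

v (velocity) has dimensions [L T^-1].
E (energy) has dimensions [L^2 M T^-2].
m (mass) has dimensions [M].

Left side: [L^2 M T^-2]
Right side: [L M T^-1]

The two sides have different dimensions, so the equation is NOT dimensionally consistent.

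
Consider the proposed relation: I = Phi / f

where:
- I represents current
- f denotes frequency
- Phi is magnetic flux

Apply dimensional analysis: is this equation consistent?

No

I (current) has dimensions [I].
f (frequency) has dimensions [T^-1].
Phi (magnetic flux) has dimensions [I^-1 L^2 M T^-2].

Left side: [I]
Right side: [I^-1 L^2 M T^-1]

The two sides have different dimensions, so the equation is NOT dimensionally consistent.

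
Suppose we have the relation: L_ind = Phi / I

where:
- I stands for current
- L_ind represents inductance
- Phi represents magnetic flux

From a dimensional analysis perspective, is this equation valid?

Yes

I (current) has dimensions [I].
L_ind (inductance) has dimensions [I^-2 L^2 M T^-2].
Phi (magnetic flux) has dimensions [I^-1 L^2 M T^-2].

Left side: [I^-2 L^2 M T^-2]
Right side: [I^-2 L^2 M T^-2]

Both sides have the same dimensions, so the equation is dimensionally consistent.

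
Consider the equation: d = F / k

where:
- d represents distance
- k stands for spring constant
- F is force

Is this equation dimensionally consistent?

Yes

d (distance) has dimensions [L].
k (spring constant) has dimensions [M T^-2].
F (force) has dimensions [L M T^-2].

Left side: [L]
Right side: [L]

Both sides have the same dimensions, so the equation is dimensionally consistent.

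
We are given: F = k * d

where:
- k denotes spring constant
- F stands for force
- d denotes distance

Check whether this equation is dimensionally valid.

Yes

k (spring constant) has dimensions [M T^-2].
F (force) has dimensions [L M T^-2].
d (distance) has dimensions [L].

Left side: [L M T^-2]
Right side: [L M T^-2]

Both sides have the same dimensions, so the equation is dimensionally consistent.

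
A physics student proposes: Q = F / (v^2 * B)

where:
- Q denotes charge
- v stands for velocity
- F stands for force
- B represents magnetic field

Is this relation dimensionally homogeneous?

No

Q (charge) has dimensions [I T].
v (velocity) has dimensions [L T^-1].
F (force) has dimensions [L M T^-2].
B (magnetic field) has dimensions [I^-1 M T^-2].

Left side: [I T]
Right side: [I L^-1 T^2]

The two sides have different dimensions, so the equation is NOT dimensionally consistent.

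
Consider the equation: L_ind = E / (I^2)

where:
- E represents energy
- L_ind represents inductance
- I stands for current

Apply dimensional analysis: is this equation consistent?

Yes

E (energy) has dimensions [L^2 M T^-2].
L_ind (inductance) has dimensions [I^-2 L^2 M T^-2].
I (current) has dimensions [I].

Left side: [I^-2 L^2 M T^-2]
Right side: [I^-2 L^2 M T^-2]

Both sides have the same dimensions, so the equation is dimensionally consistent.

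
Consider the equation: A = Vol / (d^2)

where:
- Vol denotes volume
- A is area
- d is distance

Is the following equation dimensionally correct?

No

Vol (volume) has dimensions [L^3].
A (area) has dimensions [L^2].
d (distance) has dimensions [L].

Left side: [L^2]
Right side: [L]

The two sides have different dimensions, so the equation is NOT dimensionally consistent.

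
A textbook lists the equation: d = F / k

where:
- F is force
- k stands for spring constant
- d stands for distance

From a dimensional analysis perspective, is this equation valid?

Yes

F (force) has dimensions [L M T^-2].
k (spring constant) has dimensions [M T^-2].
d (distance) has dimensions [L].

Left side: [L]
Right side: [L]

Both sides have the same dimensions, so the equation is dimensionally consistent.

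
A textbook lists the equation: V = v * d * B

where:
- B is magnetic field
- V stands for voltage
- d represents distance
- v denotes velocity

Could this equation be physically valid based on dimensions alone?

Yes

B (magnetic field) has dimensions [I^-1 M T^-2].
V (voltage) has dimensions [I^-1 L^2 M T^-3].
d (distance) has dimensions [L].
v (velocity) has dimensions [L T^-1].

Left side: [I^-1 L^2 M T^-3]
Right side: [I^-1 L^2 M T^-3]

Both sides have the same dimensions, so the equation is dimensionally consistent.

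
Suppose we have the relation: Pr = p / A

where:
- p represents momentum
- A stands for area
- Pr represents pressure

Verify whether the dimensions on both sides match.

No

p (momentum) has dimensions [L M T^-1].
A (area) has dimensions [L^2].
Pr (pressure) has dimensions [L^-1 M T^-2].

Left side: [L^-1 M T^-2]
Right side: [L^-1 M T^-1]

The two sides have different dimensions, so the equation is NOT dimensionally consistent.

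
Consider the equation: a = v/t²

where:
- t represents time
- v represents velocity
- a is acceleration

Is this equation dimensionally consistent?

No

t (time) has dimensions [T].
v (velocity) has dimensions [L T^-1].
a (acceleration) has dimensions [L T^-2].

Left side: [L T^-2]
Right side: [L T^-3]

The two sides have different dimensions, so the equation is NOT dimensionally consistent.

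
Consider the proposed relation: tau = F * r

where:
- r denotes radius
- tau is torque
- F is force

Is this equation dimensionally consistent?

Yes

r (radius) has dimensions [L].
tau (torque) has dimensions [L^2 M T^-2].
F (force) has dimensions [L M T^-2].

Left side: [L^2 M T^-2]
Right side: [L^2 M T^-2]

Both sides have the same dimensions, so the equation is dimensionally consistent.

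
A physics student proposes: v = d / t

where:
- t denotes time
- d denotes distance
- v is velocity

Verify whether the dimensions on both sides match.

Yes

t (time) has dimensions [T].
d (distance) has dimensions [L].
v (velocity) has dimensions [L T^-1].

Left side: [L T^-1]
Right side: [L T^-1]

Both sides have the same dimensions, so the equation is dimensionally consistent.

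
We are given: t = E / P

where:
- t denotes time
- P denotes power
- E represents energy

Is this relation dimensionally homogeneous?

Yes

t (time) has dimensions [T].
P (power) has dimensions [L^2 M T^-3].
E (energy) has dimensions [L^2 M T^-2].

Left side: [T]
Right side: [T]

Both sides have the same dimensions, so the equation is dimensionally consistent.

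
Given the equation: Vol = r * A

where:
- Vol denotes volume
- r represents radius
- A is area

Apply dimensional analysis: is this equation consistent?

Yes

Vol (volume) has dimensions [L^3].
r (radius) has dimensions [L].
A (area) has dimensions [L^2].

Left side: [L^3]
Right side: [L^3]

Both sides have the same dimensions, so the equation is dimensionally consistent.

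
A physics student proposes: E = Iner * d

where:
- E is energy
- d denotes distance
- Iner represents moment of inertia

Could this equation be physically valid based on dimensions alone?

No

E (energy) has dimensions [L^2 M T^-2].
d (distance) has dimensions [L].
Iner (moment of inertia) has dimensions [L^2 M].

Left side: [L^2 M T^-2]
Right side: [L^3 M]

The two sides have different dimensions, so the equation is NOT dimensionally consistent.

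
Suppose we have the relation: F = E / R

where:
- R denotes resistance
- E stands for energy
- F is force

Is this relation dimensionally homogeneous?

No

R (resistance) has dimensions [I^-2 L^2 M T^-3].
E (energy) has dimensions [L^2 M T^-2].
F (force) has dimensions [L M T^-2].

Left side: [L M T^-2]
Right side: [I^2 T]

The two sides have different dimensions, so the equation is NOT dimensionally consistent.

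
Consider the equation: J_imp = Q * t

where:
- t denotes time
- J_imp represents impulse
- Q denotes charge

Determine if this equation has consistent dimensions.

No

t (time) has dimensions [T].
J_imp (impulse) has dimensions [L M T^-1].
Q (charge) has dimensions [I T].

Left side: [L M T^-1]
Right side: [I T^2]

The two sides have different dimensions, so the equation is NOT dimensionally consistent.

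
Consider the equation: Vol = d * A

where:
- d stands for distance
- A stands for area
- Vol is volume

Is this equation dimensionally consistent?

Yes

d (distance) has dimensions [L].
A (area) has dimensions [L^2].
Vol (volume) has dimensions [L^3].

Left side: [L^3]
Right side: [L^3]

Both sides have the same dimensions, so the equation is dimensionally consistent.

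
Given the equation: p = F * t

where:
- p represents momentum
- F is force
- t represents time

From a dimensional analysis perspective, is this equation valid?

Yes

p (momentum) has dimensions [L M T^-1].
F (force) has dimensions [L M T^-2].
t (time) has dimensions [T].

Left side: [L M T^-1]
Right side: [L M T^-1]

Both sides have the same dimensions, so the equation is dimensionally consistent.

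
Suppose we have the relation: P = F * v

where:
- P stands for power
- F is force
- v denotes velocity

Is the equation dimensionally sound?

Yes

P (power) has dimensions [L^2 M T^-3].
F (force) has dimensions [L M T^-2].
v (velocity) has dimensions [L T^-1].

Left side: [L^2 M T^-3]
Right side: [L^2 M T^-3]

Both sides have the same dimensions, so the equation is dimensionally consistent.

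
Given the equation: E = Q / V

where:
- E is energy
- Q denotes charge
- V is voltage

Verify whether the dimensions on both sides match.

No

E (energy) has dimensions [L^2 M T^-2].
Q (charge) has dimensions [I T].
V (voltage) has dimensions [I^-1 L^2 M T^-3].

Left side: [L^2 M T^-2]
Right side: [I^2 L^-2 M^-1 T^4]

The two sides have different dimensions, so the equation is NOT dimensionally consistent.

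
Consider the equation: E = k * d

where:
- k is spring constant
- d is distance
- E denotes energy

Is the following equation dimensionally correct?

No

k (spring constant) has dimensions [M T^-2].
d (distance) has dimensions [L].
E (energy) has dimensions [L^2 M T^-2].

Left side: [L^2 M T^-2]
Right side: [L M T^-2]

The two sides have different dimensions, so the equation is NOT dimensionally consistent.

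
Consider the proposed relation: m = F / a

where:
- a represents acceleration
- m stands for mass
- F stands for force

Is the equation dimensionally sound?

Yes

a (acceleration) has dimensions [L T^-2].
m (mass) has dimensions [M].
F (force) has dimensions [L M T^-2].

Left side: [M]
Right side: [M]

Both sides have the same dimensions, so the equation is dimensionally consistent.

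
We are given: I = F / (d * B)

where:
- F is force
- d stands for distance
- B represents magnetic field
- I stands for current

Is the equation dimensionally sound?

Yes

F (force) has dimensions [L M T^-2].
d (distance) has dimensions [L].
B (magnetic field) has dimensions [I^-1 M T^-2].
I (current) has dimensions [I].

Left side: [I]
Right side: [I]

Both sides have the same dimensions, so the equation is dimensionally consistent.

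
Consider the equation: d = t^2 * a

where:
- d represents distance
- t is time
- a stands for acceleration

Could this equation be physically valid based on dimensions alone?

Yes

d (distance) has dimensions [L].
t (time) has dimensions [T].
a (acceleration) has dimensions [L T^-2].

Left side: [L]
Right side: [L]

Both sides have the same dimensions, so the equation is dimensionally consistent.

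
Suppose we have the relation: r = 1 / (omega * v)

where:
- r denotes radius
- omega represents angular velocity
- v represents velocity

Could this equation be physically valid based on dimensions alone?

No

r (radius) has dimensions [L].
omega (angular velocity) has dimensions [T^-1].
v (velocity) has dimensions [L T^-1].

Left side: [L]
Right side: [L^-1 T^2]

The two sides have different dimensions, so the equation is NOT dimensionally consistent.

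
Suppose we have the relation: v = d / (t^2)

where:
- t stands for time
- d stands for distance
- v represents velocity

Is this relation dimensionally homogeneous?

No

t (time) has dimensions [T].
d (distance) has dimensions [L].
v (velocity) has dimensions [L T^-1].

Left side: [L T^-1]
Right side: [L T^-2]

The two sides have different dimensions, so the equation is NOT dimensionally consistent.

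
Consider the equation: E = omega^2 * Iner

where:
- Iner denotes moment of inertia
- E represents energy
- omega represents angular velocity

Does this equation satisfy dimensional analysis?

Yes

Iner (moment of inertia) has dimensions [L^2 M].
E (energy) has dimensions [L^2 M T^-2].
omega (angular velocity) has dimensions [T^-1].

Left side: [L^2 M T^-2]
Right side: [L^2 M T^-2]

Both sides have the same dimensions, so the equation is dimensionally consistent.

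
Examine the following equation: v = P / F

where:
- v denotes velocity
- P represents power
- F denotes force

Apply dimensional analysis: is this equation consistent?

Yes

v (velocity) has dimensions [L T^-1].
P (power) has dimensions [L^2 M T^-3].
F (force) has dimensions [L M T^-2].

Left side: [L T^-1]
Right side: [L T^-1]

Both sides have the same dimensions, so the equation is dimensionally consistent.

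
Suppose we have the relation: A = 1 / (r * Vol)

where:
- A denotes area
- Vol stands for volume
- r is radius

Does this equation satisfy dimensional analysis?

No

A (area) has dimensions [L^2].
Vol (volume) has dimensions [L^3].
r (radius) has dimensions [L].

Left side: [L^2]
Right side: [L^-4]

The two sides have different dimensions, so the equation is NOT dimensionally consistent.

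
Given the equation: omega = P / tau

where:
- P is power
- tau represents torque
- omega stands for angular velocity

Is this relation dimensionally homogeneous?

Yes

P (power) has dimensions [L^2 M T^-3].
tau (torque) has dimensions [L^2 M T^-2].
omega (angular velocity) has dimensions [T^-1].

Left side: [T^-1]
Right side: [T^-1]

Both sides have the same dimensions, so the equation is dimensionally consistent.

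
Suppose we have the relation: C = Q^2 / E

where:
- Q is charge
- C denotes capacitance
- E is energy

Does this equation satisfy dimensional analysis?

Yes

Q (charge) has dimensions [I T].
C (capacitance) has dimensions [I^2 L^-2 M^-1 T^4].
E (energy) has dimensions [L^2 M T^-2].

Left side: [I^2 L^-2 M^-1 T^4]
Right side: [I^2 L^-2 M^-1 T^4]

Both sides have the same dimensions, so the equation is dimensionally consistent.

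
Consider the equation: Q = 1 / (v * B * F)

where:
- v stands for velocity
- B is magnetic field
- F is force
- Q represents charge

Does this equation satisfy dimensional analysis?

No

v (velocity) has dimensions [L T^-1].
B (magnetic field) has dimensions [I^-1 M T^-2].
F (force) has dimensions [L M T^-2].
Q (charge) has dimensions [I T].

Left side: [I T]
Right side: [I L^-2 M^-2 T^5]

The two sides have different dimensions, so the equation is NOT dimensionally consistent.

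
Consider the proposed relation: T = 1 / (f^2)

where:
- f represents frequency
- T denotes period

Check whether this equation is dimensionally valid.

No

f (frequency) has dimensions [T^-1].
T (period) has dimensions [T].

Left side: [T]
Right side: [T^2]

The two sides have different dimensions, so the equation is NOT dimensionally consistent.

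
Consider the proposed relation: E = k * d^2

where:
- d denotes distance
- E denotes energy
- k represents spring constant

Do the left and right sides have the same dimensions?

Yes

d (distance) has dimensions [L].
E (energy) has dimensions [L^2 M T^-2].
k (spring constant) has dimensions [M T^-2].

Left side: [L^2 M T^-2]
Right side: [L^2 M T^-2]

Both sides have the same dimensions, so the equation is dimensionally consistent.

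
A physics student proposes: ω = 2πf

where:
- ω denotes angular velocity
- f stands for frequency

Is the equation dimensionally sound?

Yes

ω (angular velocity) has dimensions [T^-1].
f (frequency) has dimensions [T^-1].

Left side: [T^-1]
Right side: [T^-1]

Both sides have the same dimensions, so the equation is dimensionally consistent.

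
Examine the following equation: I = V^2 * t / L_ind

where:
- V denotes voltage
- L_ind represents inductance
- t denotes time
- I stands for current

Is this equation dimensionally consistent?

No

V (voltage) has dimensions [I^-1 L^2 M T^-3].
L_ind (inductance) has dimensions [I^-2 L^2 M T^-2].
t (time) has dimensions [T].
I (current) has dimensions [I].

Left side: [I]
Right side: [L^2 M T^-3]

The two sides have different dimensions, so the equation is NOT dimensionally consistent.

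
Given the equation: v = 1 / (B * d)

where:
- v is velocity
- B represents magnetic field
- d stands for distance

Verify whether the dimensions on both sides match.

No

v (velocity) has dimensions [L T^-1].
B (magnetic field) has dimensions [I^-1 M T^-2].
d (distance) has dimensions [L].

Left side: [L T^-1]
Right side: [I L^-1 M^-1 T^2]

The two sides have different dimensions, so the equation is NOT dimensionally consistent.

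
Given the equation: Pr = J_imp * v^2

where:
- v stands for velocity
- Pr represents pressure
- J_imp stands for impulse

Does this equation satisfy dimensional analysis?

No

v (velocity) has dimensions [L T^-1].
Pr (pressure) has dimensions [L^-1 M T^-2].
J_imp (impulse) has dimensions [L M T^-1].

Left side: [L^-1 M T^-2]
Right side: [L^3 M T^-3]

The two sides have different dimensions, so the equation is NOT dimensionally consistent.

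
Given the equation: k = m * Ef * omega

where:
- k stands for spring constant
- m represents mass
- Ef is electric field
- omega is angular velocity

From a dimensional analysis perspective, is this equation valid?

No

k (spring constant) has dimensions [M T^-2].
m (mass) has dimensions [M].
Ef (electric field) has dimensions [I^-1 L M T^-3].
omega (angular velocity) has dimensions [T^-1].

Left side: [M T^-2]
Right side: [I^-1 L M^2 T^-4]

The two sides have different dimensions, so the equation is NOT dimensionally consistent.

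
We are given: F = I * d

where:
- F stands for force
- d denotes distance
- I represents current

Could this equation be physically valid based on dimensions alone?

No

F (force) has dimensions [L M T^-2].
d (distance) has dimensions [L].
I (current) has dimensions [I].

Left side: [L M T^-2]
Right side: [I L]

The two sides have different dimensions, so the equation is NOT dimensionally consistent.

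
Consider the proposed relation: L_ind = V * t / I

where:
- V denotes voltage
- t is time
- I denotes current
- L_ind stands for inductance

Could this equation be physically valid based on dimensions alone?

Yes

V (voltage) has dimensions [I^-1 L^2 M T^-3].
t (time) has dimensions [T].
I (current) has dimensions [I].
L_ind (inductance) has dimensions [I^-2 L^2 M T^-2].

Left side: [I^-2 L^2 M T^-2]
Right side: [I^-2 L^2 M T^-2]

Both sides have the same dimensions, so the equation is dimensionally consistent.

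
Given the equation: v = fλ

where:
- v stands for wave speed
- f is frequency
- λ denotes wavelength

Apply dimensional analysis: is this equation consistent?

Yes

v (wave speed) has dimensions [L T^-1].
f (frequency) has dimensions [T^-1].
λ (wavelength) has dimensions [L].

Left side: [L T^-1]
Right side: [L T^-1]

Both sides have the same dimensions, so the equation is dimensionally consistent.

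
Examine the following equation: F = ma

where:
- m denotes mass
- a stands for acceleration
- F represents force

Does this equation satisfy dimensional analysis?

Yes

m (mass) has dimensions [M].
a (acceleration) has dimensions [L T^-2].
F (force) has dimensions [L M T^-2].

Left side: [L M T^-2]
Right side: [L M T^-2]

Both sides have the same dimensions, so the equation is dimensionally consistent.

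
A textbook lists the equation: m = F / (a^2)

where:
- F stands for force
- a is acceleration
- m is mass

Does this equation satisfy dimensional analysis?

No

F (force) has dimensions [L M T^-2].
a (acceleration) has dimensions [L T^-2].
m (mass) has dimensions [M].

Left side: [M]
Right side: [L^-1 M T^2]

The two sides have different dimensions, so the equation is NOT dimensionally consistent.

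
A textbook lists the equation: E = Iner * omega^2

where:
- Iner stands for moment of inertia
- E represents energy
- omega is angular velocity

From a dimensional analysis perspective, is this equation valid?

Yes

Iner (moment of inertia) has dimensions [L^2 M].
E (energy) has dimensions [L^2 M T^-2].
omega (angular velocity) has dimensions [T^-1].

Left side: [L^2 M T^-2]
Right side: [L^2 M T^-2]

Both sides have the same dimensions, so the equation is dimensionally consistent.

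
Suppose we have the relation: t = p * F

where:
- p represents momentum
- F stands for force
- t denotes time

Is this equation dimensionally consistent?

No

p (momentum) has dimensions [L M T^-1].
F (force) has dimensions [L M T^-2].
t (time) has dimensions [T].

Left side: [T]
Right side: [L^2 M^2 T^-3]

The two sides have different dimensions, so the equation is NOT dimensionally consistent.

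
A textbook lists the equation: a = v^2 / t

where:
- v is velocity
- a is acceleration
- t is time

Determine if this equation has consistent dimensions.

No

v (velocity) has dimensions [L T^-1].
a (acceleration) has dimensions [L T^-2].
t (time) has dimensions [T].

Left side: [L T^-2]
Right side: [L^2 T^-3]

The two sides have different dimensions, so the equation is NOT dimensionally consistent.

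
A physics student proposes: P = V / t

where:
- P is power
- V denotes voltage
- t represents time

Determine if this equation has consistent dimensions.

No

P (power) has dimensions [L^2 M T^-3].
V (voltage) has dimensions [I^-1 L^2 M T^-3].
t (time) has dimensions [T].

Left side: [L^2 M T^-3]
Right side: [I^-1 L^2 M T^-4]

The two sides have different dimensions, so the equation is NOT dimensionally consistent.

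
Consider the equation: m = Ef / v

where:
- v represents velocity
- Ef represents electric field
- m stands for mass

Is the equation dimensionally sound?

No

v (velocity) has dimensions [L T^-1].
Ef (electric field) has dimensions [I^-1 L M T^-3].
m (mass) has dimensions [M].

Left side: [M]
Right side: [I^-1 M T^-2]

The two sides have different dimensions, so the equation is NOT dimensionally consistent.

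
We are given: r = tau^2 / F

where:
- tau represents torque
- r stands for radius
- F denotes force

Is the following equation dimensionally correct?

No

tau (torque) has dimensions [L^2 M T^-2].
r (radius) has dimensions [L].
F (force) has dimensions [L M T^-2].

Left side: [L]
Right side: [L^3 M T^-2]

The two sides have different dimensions, so the equation is NOT dimensionally consistent.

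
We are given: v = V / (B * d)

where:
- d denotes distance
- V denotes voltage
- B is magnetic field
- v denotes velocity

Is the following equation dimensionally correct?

Yes

d (distance) has dimensions [L].
V (voltage) has dimensions [I^-1 L^2 M T^-3].
B (magnetic field) has dimensions [I^-1 M T^-2].
v (velocity) has dimensions [L T^-1].

Left side: [L T^-1]
Right side: [L T^-1]

Both sides have the same dimensions, so the equation is dimensionally consistent.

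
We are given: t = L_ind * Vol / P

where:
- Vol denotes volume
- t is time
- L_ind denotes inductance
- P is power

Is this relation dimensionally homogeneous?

No

Vol (volume) has dimensions [L^3].
t (time) has dimensions [T].
L_ind (inductance) has dimensions [I^-2 L^2 M T^-2].
P (power) has dimensions [L^2 M T^-3].

Left side: [T]
Right side: [I^-2 L^3 T]

The two sides have different dimensions, so the equation is NOT dimensionally consistent.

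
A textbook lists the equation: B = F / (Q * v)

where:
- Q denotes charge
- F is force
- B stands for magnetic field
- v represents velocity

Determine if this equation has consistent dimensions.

Yes

Q (charge) has dimensions [I T].
F (force) has dimensions [L M T^-2].
B (magnetic field) has dimensions [I^-1 M T^-2].
v (velocity) has dimensions [L T^-1].

Left side: [I^-1 M T^-2]
Right side: [I^-1 M T^-2]

Both sides have the same dimensions, so the equation is dimensionally consistent.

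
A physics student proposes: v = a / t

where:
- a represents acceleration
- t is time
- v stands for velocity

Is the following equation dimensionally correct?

No

a (acceleration) has dimensions [L T^-2].
t (time) has dimensions [T].
v (velocity) has dimensions [L T^-1].

Left side: [L T^-1]
Right side: [L T^-3]

The two sides have different dimensions, so the equation is NOT dimensionally consistent.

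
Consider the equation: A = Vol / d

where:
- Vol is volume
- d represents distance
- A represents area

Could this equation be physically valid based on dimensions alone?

Yes

Vol (volume) has dimensions [L^3].
d (distance) has dimensions [L].
A (area) has dimensions [L^2].

Left side: [L^2]
Right side: [L^2]

Both sides have the same dimensions, so the equation is dimensionally consistent.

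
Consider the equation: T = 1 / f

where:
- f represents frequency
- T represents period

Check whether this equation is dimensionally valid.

Yes

f (frequency) has dimensions [T^-1].
T (period) has dimensions [T].

Left side: [T]
Right side: [T]

Both sides have the same dimensions, so the equation is dimensionally consistent.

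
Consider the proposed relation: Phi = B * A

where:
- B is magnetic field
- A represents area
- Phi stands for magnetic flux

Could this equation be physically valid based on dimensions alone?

Yes

B (magnetic field) has dimensions [I^-1 M T^-2].
A (area) has dimensions [L^2].
Phi (magnetic flux) has dimensions [I^-1 L^2 M T^-2].

Left side: [I^-1 L^2 M T^-2]
Right side: [I^-1 L^2 M T^-2]

Both sides have the same dimensions, so the equation is dimensionally consistent.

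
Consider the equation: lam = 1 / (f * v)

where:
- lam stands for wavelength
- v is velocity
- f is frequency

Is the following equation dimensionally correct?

No

lam (wavelength) has dimensions [L].
v (velocity) has dimensions [L T^-1].
f (frequency) has dimensions [T^-1].

Left side: [L]
Right side: [L^-1 T^2]

The two sides have different dimensions, so the equation is NOT dimensionally consistent.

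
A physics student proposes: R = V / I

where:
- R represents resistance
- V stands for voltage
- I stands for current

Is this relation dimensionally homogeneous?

Yes

R (resistance) has dimensions [I^-2 L^2 M T^-3].
V (voltage) has dimensions [I^-1 L^2 M T^-3].
I (current) has dimensions [I].

Left side: [I^-2 L^2 M T^-3]
Right side: [I^-2 L^2 M T^-3]

Both sides have the same dimensions, so the equation is dimensionally consistent.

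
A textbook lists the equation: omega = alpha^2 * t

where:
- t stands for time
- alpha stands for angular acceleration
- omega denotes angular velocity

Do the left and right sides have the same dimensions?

No

t (time) has dimensions [T].
alpha (angular acceleration) has dimensions [T^-2].
omega (angular velocity) has dimensions [T^-1].

Left side: [T^-1]
Right side: [T^-3]

The two sides have different dimensions, so the equation is NOT dimensionally consistent.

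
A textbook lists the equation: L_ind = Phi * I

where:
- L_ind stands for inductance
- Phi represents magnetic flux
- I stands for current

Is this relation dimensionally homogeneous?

No

L_ind (inductance) has dimensions [I^-2 L^2 M T^-2].
Phi (magnetic flux) has dimensions [I^-1 L^2 M T^-2].
I (current) has dimensions [I].

Left side: [I^-2 L^2 M T^-2]
Right side: [L^2 M T^-2]

The two sides have different dimensions, so the equation is NOT dimensionally consistent.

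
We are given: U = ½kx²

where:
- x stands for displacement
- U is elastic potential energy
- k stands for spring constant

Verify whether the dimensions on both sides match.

Yes

x (displacement) has dimensions [L].
U (elastic potential energy) has dimensions [L^2 M T^-2].
k (spring constant) has dimensions [M T^-2].

Left side: [L^2 M T^-2]
Right side: [L^2 M T^-2]

Both sides have the same dimensions, so the equation is dimensionally consistent.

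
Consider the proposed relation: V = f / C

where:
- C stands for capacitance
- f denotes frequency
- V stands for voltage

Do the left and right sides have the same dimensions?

No

C (capacitance) has dimensions [I^2 L^-2 M^-1 T^4].
f (frequency) has dimensions [T^-1].
V (voltage) has dimensions [I^-1 L^2 M T^-3].

Left side: [I^-1 L^2 M T^-3]
Right side: [I^-2 L^2 M T^-5]

The two sides have different dimensions, so the equation is NOT dimensionally consistent.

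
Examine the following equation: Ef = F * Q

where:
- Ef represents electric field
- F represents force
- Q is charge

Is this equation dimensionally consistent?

No

Ef (electric field) has dimensions [I^-1 L M T^-3].
F (force) has dimensions [L M T^-2].
Q (charge) has dimensions [I T].

Left side: [I^-1 L M T^-3]
Right side: [I L M T^-1]

The two sides have different dimensions, so the equation is NOT dimensionally consistent.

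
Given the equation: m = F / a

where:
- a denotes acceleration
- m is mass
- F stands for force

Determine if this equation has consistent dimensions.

Yes

a (acceleration) has dimensions [L T^-2].
m (mass) has dimensions [M].
F (force) has dimensions [L M T^-2].

Left side: [M]
Right side: [M]

Both sides have the same dimensions, so the equation is dimensionally consistent.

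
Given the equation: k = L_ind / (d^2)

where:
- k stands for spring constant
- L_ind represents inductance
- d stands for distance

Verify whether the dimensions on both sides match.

No

k (spring constant) has dimensions [M T^-2].
L_ind (inductance) has dimensions [I^-2 L^2 M T^-2].
d (distance) has dimensions [L].

Left side: [M T^-2]
Right side: [I^-2 M T^-2]

The two sides have different dimensions, so the equation is NOT dimensionally consistent.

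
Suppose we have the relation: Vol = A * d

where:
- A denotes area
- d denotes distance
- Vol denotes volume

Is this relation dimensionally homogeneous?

Yes

A (area) has dimensions [L^2].
d (distance) has dimensions [L].
Vol (volume) has dimensions [L^3].

Left side: [L^3]
Right side: [L^3]

Both sides have the same dimensions, so the equation is dimensionally consistent.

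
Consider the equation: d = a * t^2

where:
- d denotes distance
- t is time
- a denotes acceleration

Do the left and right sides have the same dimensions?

Yes

d (distance) has dimensions [L].
t (time) has dimensions [T].
a (acceleration) has dimensions [L T^-2].

Left side: [L]
Right side: [L]

Both sides have the same dimensions, so the equation is dimensionally consistent.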